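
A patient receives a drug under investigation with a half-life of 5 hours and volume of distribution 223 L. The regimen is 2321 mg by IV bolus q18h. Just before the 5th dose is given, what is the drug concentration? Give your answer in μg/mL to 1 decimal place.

0.9 μg/mL

f = (1/2)^(τ/t½) = (1/2)^(18/5) ≈ 0.0825.
C₀ = D/Vd = 2321/223 ≈ 10.408 μg/mL.
Before the 5th dose, 4 doses have been given. Superposition: Cmin = C₀·(f + f² + … + f^4).
≈ 10.408 × (0.0825 + 0.0068 + 0.0006 + 0.0000) ≈ 10.408 × 0.0899 ≈ 0.936 μg/mL.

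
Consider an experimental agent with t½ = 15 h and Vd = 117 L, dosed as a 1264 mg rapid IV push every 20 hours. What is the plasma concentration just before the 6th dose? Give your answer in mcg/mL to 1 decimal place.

f = (1/2)^(τ/t½) = (1/2)^(20/15) ≈ 0.3969.
C₀ = D/Vd = 1264/117 ≈ 10.803 mcg/mL.
Before the 6th dose, 5 doses have been given. Superposition: Cmin = C₀·(f + f² + … + f^5).
≈ 10.803 × (0.3969 + 0.1575 + 0.0625 + 0.0248 + 0.0098) ≈ 10.803 × 0.6515 ≈ 7.038 mcg/mL.

7.0 mcg/mL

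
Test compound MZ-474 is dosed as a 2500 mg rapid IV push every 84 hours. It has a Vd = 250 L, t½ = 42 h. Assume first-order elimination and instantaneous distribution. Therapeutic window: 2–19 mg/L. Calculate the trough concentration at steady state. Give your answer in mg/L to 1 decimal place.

τ = 84 h = 2 half-lives, so f = (1/2)^2 = 0.25.
At steady state, R = 1/(1 − 0.25) = 4/3.
Single-dose peak C₀ = D/Vd = 2500/250 = 10 mg/L.
Steady-state peak Cmax,ss = C₀·R = 10 × 4/3 ≈ 13.333 mg/L.
Steady-state trough Cmin,ss = Cmax,ss·f ≈ 13.333 × 0.25 ≈ 3.333 mg/L.
Trough 3.3 mg/L vs MEC 2 mg/L: adequate.

3.3 mg/L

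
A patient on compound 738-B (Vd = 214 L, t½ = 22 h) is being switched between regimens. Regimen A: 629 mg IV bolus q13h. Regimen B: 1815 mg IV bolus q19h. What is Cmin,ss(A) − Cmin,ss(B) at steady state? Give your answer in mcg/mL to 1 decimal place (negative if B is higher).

-4.5 mcg/mL

Regimen A: f = (1/2)^(13/22) ≈ 0.6639; Cmin,ss = (629/214)·f/(1−f) ≈ 5.806 mcg/mL.
Regimen B: f = (1/2)^(19/22) ≈ 0.5496; Cmin,ss = (1815/214)·f/(1−f) ≈ 10.349 mcg/mL.
Difference ≈ 5.806 − 10.349 ≈ -4.543 mcg/mL.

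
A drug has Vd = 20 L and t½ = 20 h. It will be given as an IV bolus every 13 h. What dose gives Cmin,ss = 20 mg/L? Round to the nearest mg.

τ/t½ = 13/20 ≈ 0.65, so f = (1/2)^(13/20) ≈ 0.637280.
Cmin,ss = (D/Vd)·f/(1−f), so D = Cmin,ss·Vd·(1−f)/f.
D = 20 × 20 × (1−f)/f ≈ 20 × 20 × 0.56917 ≈ 227.67 mg.

228 mg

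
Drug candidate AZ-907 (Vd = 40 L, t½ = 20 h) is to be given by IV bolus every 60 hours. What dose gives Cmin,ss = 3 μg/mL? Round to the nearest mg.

840 mg

τ/t½ = 60/20 ≈ 3, so f = (1/2)^(60/20) ≈ 0.125000.
Cmin,ss = (D/Vd)·f/(1−f), so D = Cmin,ss·Vd·(1−f)/f.
D = 3 × 40 × (1−f)/f ≈ 3 × 40 × 7.00000 ≈ 840.00 mg.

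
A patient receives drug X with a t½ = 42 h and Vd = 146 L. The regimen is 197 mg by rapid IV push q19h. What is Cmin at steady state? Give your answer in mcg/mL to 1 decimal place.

3.7 mcg/mL

Over one 19-h interval, 19/42 ≈ 0.45238 half-lives elapse, leaving f ≈ 0.7308 of each dose.
Accumulation ratio R = 1/(1 − f) ≈ 1/0.2692 ≈ 3.7147.
Each bolus raises the concentration by D/Vd = 197/146 ≈ 1.349 mcg/mL.
Cmax,ss = C₀/(1 − f) ≈ 1.349/0.2692 ≈ 5.011 mcg/mL.
Steady-state trough Cmin,ss = Cmax,ss·f ≈ 5.011 × 0.7308 ≈ 3.662 mcg/mL.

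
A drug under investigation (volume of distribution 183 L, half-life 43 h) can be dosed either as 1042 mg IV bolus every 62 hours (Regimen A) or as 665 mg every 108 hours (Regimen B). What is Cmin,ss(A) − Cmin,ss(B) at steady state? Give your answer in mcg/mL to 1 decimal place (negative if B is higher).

Regimen A: f = (1/2)^(62/43) ≈ 0.3681; Cmin,ss = (1042/183)·f/(1−f) ≈ 3.317 mcg/mL.
Regimen B: f = (1/2)^(108/43) ≈ 0.1754; Cmin,ss = (665/183)·f/(1−f) ≈ 0.773 mcg/mL.
Difference ≈ 3.317 − 0.773 ≈ 2.544 mcg/mL.

2.5 mcg/mL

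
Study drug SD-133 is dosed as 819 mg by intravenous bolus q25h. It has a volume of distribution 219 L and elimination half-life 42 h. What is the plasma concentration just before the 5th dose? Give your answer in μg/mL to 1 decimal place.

f = (1/2)^(τ/t½) = (1/2)^(25/42) ≈ 0.6619.
C₀ = D/Vd = 819/219 ≈ 3.740 μg/mL.
Before the 5th dose, 4 doses have been given. Superposition: Cmin = C₀·(f + f² + … + f^4).
≈ 3.740 × (0.6619 + 0.4381 + 0.2900 + 0.1919) ≈ 3.740 × 1.5819 ≈ 5.916 μg/mL.

5.9 μg/mL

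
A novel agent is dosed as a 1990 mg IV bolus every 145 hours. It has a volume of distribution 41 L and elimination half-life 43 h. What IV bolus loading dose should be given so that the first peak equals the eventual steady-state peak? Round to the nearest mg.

2203 mg

f = (1/2)^(145/43) ≈ 0.096583; accumulation ratio R = 1/(1−f) ≈ 1.10691.
Loading dose to hit Cmax,ss on first dose: D_load = D_maint·R ≈ 1990 × 1.10691 ≈ 2202.75 mg.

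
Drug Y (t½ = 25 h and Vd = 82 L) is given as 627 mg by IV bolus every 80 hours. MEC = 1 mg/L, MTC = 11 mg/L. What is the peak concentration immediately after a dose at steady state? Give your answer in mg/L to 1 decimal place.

8.6 mg/L

Over one 80-h interval, 80/25 ≈ 3.2 half-lives elapse, leaving f ≈ 0.1088 of each dose.
Accumulation ratio R = 1/(1 − f) ≈ 1/0.8912 ≈ 1.1221.
Single-dose peak C₀ = D/Vd = 627/82 ≈ 7.646 mg/L.
Steady-state peak Cmax,ss = C₀·R ≈ 7.646 × 1.1221 ≈ 8.580 mg/L.
Peak 8.6 mg/L vs MTC 11 mg/L: below toxic threshold.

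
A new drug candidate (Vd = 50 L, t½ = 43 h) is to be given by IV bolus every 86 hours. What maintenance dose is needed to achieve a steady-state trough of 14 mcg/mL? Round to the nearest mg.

τ/t½ = 86/43 ≈ 2, so f = (1/2)^(86/43) ≈ 0.250000.
Cmin,ss = (D/Vd)·f/(1−f), so D = Cmin,ss·Vd·(1−f)/f.
D = 14 × 50 × (1−f)/f ≈ 14 × 50 × 3.00000 ≈ 2100.00 mg.

2100 mg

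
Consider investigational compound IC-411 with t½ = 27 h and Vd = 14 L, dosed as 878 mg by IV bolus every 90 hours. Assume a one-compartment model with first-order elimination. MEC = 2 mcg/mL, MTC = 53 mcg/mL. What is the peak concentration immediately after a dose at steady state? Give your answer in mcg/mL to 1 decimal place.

69.6 mcg/mL

τ/t½ = 90/27 ≈ 3.3333, so fraction remaining f = (1/2)^(90/27) ≈ 0.0992.
Accumulation ratio R = 1/(1 − f) ≈ 1/0.9008 ≈ 1.1101.
Single-dose peak C₀ = D/Vd = 878/14 ≈ 62.714 mcg/mL.
Cmax,ss = C₀/(1 − f) ≈ 62.714/0.9008 ≈ 69.620 mcg/mL.
Peak 69.6 mcg/mL vs MTC 53 mcg/mL: exceeds toxic threshold.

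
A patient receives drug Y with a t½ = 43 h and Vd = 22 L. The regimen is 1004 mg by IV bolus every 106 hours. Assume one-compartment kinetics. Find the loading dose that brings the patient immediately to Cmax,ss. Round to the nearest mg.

f = (1/2)^(106/43) ≈ 0.181103; accumulation ratio R = 1/(1−f) ≈ 1.22115.
Loading dose to hit Cmax,ss on first dose: D_load = D_maint·R ≈ 1004 × 1.22115 ≈ 1226.03 mg.

1226 mg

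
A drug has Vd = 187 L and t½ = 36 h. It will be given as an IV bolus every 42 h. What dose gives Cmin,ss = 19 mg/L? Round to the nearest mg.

τ/t½ = 42/36 ≈ 1.1667, so f = (1/2)^(42/36) ≈ 0.445449.
Cmin,ss = (D/Vd)·f/(1−f), so D = Cmin,ss·Vd·(1−f)/f.
D = 19 × 187 × (1−f)/f ≈ 19 × 187 × 1.24493 ≈ 4423.24 mg.

4423 mg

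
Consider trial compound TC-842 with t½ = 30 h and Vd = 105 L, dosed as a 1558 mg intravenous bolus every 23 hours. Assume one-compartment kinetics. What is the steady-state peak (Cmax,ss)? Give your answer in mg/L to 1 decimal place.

k = ln2/t½ = ln2/30 ≈ 0.023105 h⁻¹; fraction remaining f = e^(−kτ) = e^(−0.023105×23) ≈ 0.5878.
Accumulation ratio R = 1/(1 − f) ≈ 1/0.4122 ≈ 2.4260.
Each bolus raises the concentration by D/Vd = 1558/105 ≈ 14.838 mg/L.
Steady-state peak Cmax,ss = C₀·R ≈ 14.838 × 2.4260 ≈ 35.997 mg/L.

36.0 mg/L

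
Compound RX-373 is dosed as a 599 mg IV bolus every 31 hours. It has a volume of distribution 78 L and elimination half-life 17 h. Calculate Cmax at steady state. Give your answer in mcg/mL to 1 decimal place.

10.7 mcg/mL

k = ln2/t½ = ln2/17 ≈ 0.040773 h⁻¹; fraction remaining f = e^(−kτ) = e^(−0.040773×31) ≈ 0.2825.
At steady state, accumulation factor R = 1/(1 − e^(−kτ)) ≈ 1.3937.
Single-dose peak C₀ = D/Vd = 599/78 ≈ 7.679 mcg/mL.
Steady-state peak Cmax,ss = C₀·R ≈ 7.679 × 1.3937 ≈ 10.702 mcg/mL.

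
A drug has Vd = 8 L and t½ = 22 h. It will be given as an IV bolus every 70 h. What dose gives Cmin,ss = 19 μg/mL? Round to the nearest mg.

1227 mg

τ/t½ = 70/22 ≈ 3.1818, so f = (1/2)^(70/22) ≈ 0.110199.
Cmin,ss = (D/Vd)·f/(1−f), so D = Cmin,ss·Vd·(1−f)/f.
D = 19 × 8 × (1−f)/f ≈ 19 × 8 × 8.07449 ≈ 1227.32 mg.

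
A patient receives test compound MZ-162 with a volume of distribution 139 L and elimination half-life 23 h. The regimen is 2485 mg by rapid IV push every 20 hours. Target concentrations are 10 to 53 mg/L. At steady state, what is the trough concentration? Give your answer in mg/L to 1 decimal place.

21.6 mg/L

τ/t½ = 20/23 ≈ 0.86957, so fraction remaining f = (1/2)^(20/23) ≈ 0.5473.
At steady state, accumulation factor R = 1/(1 − e^(−kτ)) ≈ 2.2090.
Single-dose peak C₀ = D/Vd = 2485/139 ≈ 17.878 mg/L.
Steady-state peak Cmax,ss = C₀·R ≈ 17.878 × 2.2090 ≈ 39.493 mg/L.
One interval later, Cmin,ss = Cmax,ss·e^(−kτ) ≈ 39.493 × 0.5473 ≈ 21.615 mg/L.
Trough 21.6 mg/L vs MEC 10 mg/L: adequate.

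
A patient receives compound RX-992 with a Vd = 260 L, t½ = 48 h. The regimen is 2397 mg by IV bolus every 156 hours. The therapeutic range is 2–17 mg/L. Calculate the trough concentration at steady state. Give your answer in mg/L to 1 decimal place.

1.1 mg/L

k = ln2/t½ = ln2/48 ≈ 0.014441 h⁻¹; fraction remaining f = e^(−kτ) = e^(−0.014441×156) ≈ 0.1051.
Accumulation ratio R = 1/(1 − f) ≈ 1/0.8949 ≈ 1.1174.
Each bolus raises the concentration by D/Vd = 2397/260 ≈ 9.219 mg/L.
Steady-state peak Cmax,ss = C₀·R ≈ 9.219 × 1.1174 ≈ 10.301 mg/L.
One interval later, Cmin,ss = Cmax,ss·e^(−kτ) ≈ 10.301 × 0.1051 ≈ 1.083 mg/L.
Trough 1.1 mg/L vs MEC 2 mg/L: subtherapeutic.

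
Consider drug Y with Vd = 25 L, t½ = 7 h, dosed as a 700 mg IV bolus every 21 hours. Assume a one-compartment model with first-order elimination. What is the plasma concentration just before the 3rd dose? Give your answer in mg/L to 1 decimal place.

3.9 mg/L

f = (1/2)^(τ/t½) = (1/2)^(21/7) ≈ 0.1250.
C₀ = D/Vd = 700/25 ≈ 28.000 mg/L.
Before the 3rd dose, 2 doses have been given. Superposition: Cmin = C₀·(f + f²).
≈ 28.000 × (0.1250 + 0.0156) ≈ 28.000 × 0.1406 ≈ 3.937 mg/L.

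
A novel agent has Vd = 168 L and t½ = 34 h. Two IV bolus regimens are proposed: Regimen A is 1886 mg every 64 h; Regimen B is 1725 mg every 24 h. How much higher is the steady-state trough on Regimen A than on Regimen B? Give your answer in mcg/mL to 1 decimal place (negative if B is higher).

Regimen A: f = (1/2)^(64/34) ≈ 0.2712; Cmin,ss = (1886/168)·f/(1−f) ≈ 4.177 mcg/mL.
Regimen B: f = (1/2)^(24/34) ≈ 0.6131; Cmin,ss = (1725/168)·f/(1−f) ≈ 16.271 mcg/mL.
Difference ≈ 4.177 − 16.271 ≈ -12.094 mcg/mL.

-12.1 mcg/mL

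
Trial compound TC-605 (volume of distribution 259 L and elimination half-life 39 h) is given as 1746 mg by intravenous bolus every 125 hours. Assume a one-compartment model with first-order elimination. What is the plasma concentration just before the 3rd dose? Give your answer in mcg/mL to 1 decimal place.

f = (1/2)^(τ/t½) = (1/2)^(125/39) ≈ 0.1084.
C₀ = D/Vd = 1746/259 ≈ 6.741 mcg/mL.
Before the 3rd dose, 2 doses have been given. Superposition: Cmin = C₀·(f + f²).
≈ 6.741 × (0.1084 + 0.0118) ≈ 6.741 × 0.1202 ≈ 0.810 mcg/mL.

0.8 mcg/mL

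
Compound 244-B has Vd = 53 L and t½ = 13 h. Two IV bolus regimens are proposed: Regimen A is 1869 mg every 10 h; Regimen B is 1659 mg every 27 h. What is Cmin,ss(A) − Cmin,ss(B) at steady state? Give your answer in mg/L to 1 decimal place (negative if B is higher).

40.3 mg/L

Regimen A: f = (1/2)^(10/13) ≈ 0.5867; Cmin,ss = (1869/53)·f/(1−f) ≈ 50.059 mg/L.
Regimen B: f = (1/2)^(27/13) ≈ 0.2370; Cmin,ss = (1659/53)·f/(1−f) ≈ 9.723 mg/L.
Difference ≈ 50.059 − 9.723 ≈ 40.336 mg/L.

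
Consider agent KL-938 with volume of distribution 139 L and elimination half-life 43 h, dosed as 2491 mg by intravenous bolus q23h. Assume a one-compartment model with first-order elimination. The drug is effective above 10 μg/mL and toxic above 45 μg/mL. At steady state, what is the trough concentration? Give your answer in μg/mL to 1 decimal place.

39.9 μg/mL

τ/t½ = 23/43 ≈ 0.53488, so fraction remaining f = (1/2)^(23/43) ≈ 0.6902.
At steady state, accumulation factor R = 1/(1 − e^(−kτ)) ≈ 3.2279.
Single-dose peak C₀ = D/Vd = 2491/139 ≈ 17.921 μg/mL.
Cmax,ss = C₀/(1 − f) ≈ 17.921/0.3098 ≈ 57.847 μg/mL.
One interval later, Cmin,ss = Cmax,ss·e^(−kτ) ≈ 57.847 × 0.6902 ≈ 39.926 μg/mL.
Trough 39.9 μg/mL vs MEC 10 μg/mL: adequate.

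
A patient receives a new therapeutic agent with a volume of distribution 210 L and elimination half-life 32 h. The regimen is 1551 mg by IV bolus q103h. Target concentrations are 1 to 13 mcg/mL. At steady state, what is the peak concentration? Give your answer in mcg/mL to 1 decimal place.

Over one 103-h interval, 103/32 ≈ 3.2188 half-lives elapse, leaving f ≈ 0.1074 of each dose.
At steady state, accumulation factor R = 1/(1 − e^(−kτ)) ≈ 1.1203.
Each bolus raises the concentration by D/Vd = 1551/210 ≈ 7.386 mcg/mL.
Steady-state peak Cmax,ss = C₀·R ≈ 7.386 × 1.1203 ≈ 8.275 mcg/mL.
Peak 8.3 mcg/mL vs MTC 13 mcg/mL: below toxic threshold.

8.3 mcg/mL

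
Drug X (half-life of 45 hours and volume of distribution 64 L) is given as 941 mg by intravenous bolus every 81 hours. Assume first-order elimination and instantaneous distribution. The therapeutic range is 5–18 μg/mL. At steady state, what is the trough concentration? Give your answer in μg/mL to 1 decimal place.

k = ln2/t½ = ln2/45 ≈ 0.015403 h⁻¹; fraction remaining f = e^(−kτ) = e^(−0.015403×81) ≈ 0.2872.
Accumulation ratio R = 1/(1 − f) ≈ 1/0.7128 ≈ 1.4029.
Single-dose peak C₀ = D/Vd = 941/64 ≈ 14.703 μg/mL.
Cmax,ss = C₀/(1 − f) ≈ 14.703/0.7128 ≈ 20.627 μg/mL.
Steady-state trough Cmin,ss = Cmax,ss·f ≈ 20.627 × 0.2872 ≈ 5.924 μg/mL.
Trough 5.9 μg/mL vs MEC 5 μg/mL: adequate.

5.9 μg/mL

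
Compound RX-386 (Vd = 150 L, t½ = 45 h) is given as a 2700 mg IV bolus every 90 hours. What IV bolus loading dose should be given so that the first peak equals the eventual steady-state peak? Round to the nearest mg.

3600 mg

f = (1/2)^(90/45) ≈ 0.250000; accumulation ratio R = 1/(1−f) ≈ 1.33333.
Loading dose to hit Cmax,ss on first dose: D_load = D_maint·R ≈ 2700 × 1.33333 ≈ 3599.99 mg.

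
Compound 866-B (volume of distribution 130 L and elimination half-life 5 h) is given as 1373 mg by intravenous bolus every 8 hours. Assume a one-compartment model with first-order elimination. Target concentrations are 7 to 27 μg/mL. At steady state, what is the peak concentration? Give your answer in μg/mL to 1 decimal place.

15.8 μg/mL

τ/t½ = 8/5 ≈ 1.6, so fraction remaining f = (1/2)^(8/5) ≈ 0.3299.
Accumulation ratio R = 1/(1 − f) ≈ 1/0.6701 ≈ 1.4923.
Each bolus raises the concentration by D/Vd = 1373/130 ≈ 10.562 μg/mL.
Steady-state peak Cmax,ss = C₀·R ≈ 10.562 × 1.4923 ≈ 15.762 μg/mL.
Peak 15.8 μg/mL vs MTC 27 μg/mL: below toxic threshold.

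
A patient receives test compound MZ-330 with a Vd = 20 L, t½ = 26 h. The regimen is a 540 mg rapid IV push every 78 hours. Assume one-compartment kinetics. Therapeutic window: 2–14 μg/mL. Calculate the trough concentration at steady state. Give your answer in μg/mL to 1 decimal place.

τ = 78 h = 3 half-lives, so f = (1/2)^3 = 0.125.
At steady state, R = 1/(1 − 0.125) = 8/7.
Single-dose peak C₀ = D/Vd = 540/20 = 27 μg/mL.
Steady-state peak Cmax,ss = C₀·R = 27 × 8/7 ≈ 30.857 μg/mL.
Steady-state trough Cmin,ss = Cmax,ss·f ≈ 30.857 × 0.125 ≈ 3.857 μg/mL.
Trough 3.9 μg/mL vs MEC 2 μg/mL: adequate.

3.9 μg/mL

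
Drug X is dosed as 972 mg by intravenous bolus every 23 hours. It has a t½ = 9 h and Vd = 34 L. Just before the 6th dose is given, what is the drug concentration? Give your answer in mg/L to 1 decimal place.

5.9 mg/L

f = (1/2)^(τ/t½) = (1/2)^(23/9) ≈ 0.1701.
C₀ = D/Vd = 972/34 ≈ 28.588 mg/L.
Before the 6th dose, 5 doses have been given. Superposition: Cmin = C₀·(f + f² + … + f^5).
≈ 28.588 × (0.1701 + 0.0289 + 0.0049 + 0.0008 + 0.0001) ≈ 28.588 × 0.2048 ≈ 5.855 mg/L.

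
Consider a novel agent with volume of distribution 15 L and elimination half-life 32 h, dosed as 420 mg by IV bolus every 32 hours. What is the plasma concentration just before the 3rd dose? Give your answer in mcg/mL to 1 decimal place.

f = (1/2)^(τ/t½) = (1/2)^(32/32) ≈ 0.5000.
C₀ = D/Vd = 420/15 ≈ 28.000 mcg/mL.
Before the 3rd dose, 2 doses have been given. Superposition: Cmin = C₀·(f + f²).
≈ 28.000 × (0.5000 + 0.2500) ≈ 28.000 × 0.7500 ≈ 21.000 mcg/mL.

21.0 mcg/mL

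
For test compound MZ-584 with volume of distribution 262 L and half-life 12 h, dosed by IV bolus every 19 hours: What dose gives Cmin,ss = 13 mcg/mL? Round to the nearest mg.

τ/t½ = 19/12 ≈ 1.5833, so f = (1/2)^(19/12) ≈ 0.333710.
Cmin,ss = (D/Vd)·f/(1−f), so D = Cmin,ss·Vd·(1−f)/f.
D = 13 × 262 × (1−f)/f ≈ 13 × 262 × 1.99661 ≈ 6800.45 mg.

6800 mg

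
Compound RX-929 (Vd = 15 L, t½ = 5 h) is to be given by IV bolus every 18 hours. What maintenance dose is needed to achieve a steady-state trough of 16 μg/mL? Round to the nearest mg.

2670 mg

τ/t½ = 18/5 ≈ 3.6, so f = (1/2)^(18/5) ≈ 0.082469.
Cmin,ss = (D/Vd)·f/(1−f), so D = Cmin,ss·Vd·(1−f)/f.
D = 16 × 15 × (1−f)/f ≈ 16 × 15 × 11.12577 ≈ 2670.18 mg.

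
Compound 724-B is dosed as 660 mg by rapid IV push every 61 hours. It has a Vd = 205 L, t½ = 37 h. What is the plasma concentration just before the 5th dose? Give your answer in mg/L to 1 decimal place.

f = (1/2)^(τ/t½) = (1/2)^(61/37) ≈ 0.3189.
C₀ = D/Vd = 660/205 ≈ 3.220 mg/L.
Before the 5th dose, 4 doses have been given. Superposition: Cmin = C₀·(f + f² + … + f^4).
≈ 3.220 × (0.3189 + 0.1017 + 0.0324 + 0.0103) ≈ 3.220 × 0.4633 ≈ 1.492 mg/L.

1.5 mg/L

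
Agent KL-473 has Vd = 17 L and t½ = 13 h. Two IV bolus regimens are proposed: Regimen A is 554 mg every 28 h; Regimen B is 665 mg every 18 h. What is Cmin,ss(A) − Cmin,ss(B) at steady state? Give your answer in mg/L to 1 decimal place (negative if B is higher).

Regimen A: f = (1/2)^(28/13) ≈ 0.2247; Cmin,ss = (554/17)·f/(1−f) ≈ 9.445 mg/L.
Regimen B: f = (1/2)^(18/13) ≈ 0.3830; Cmin,ss = (665/17)·f/(1−f) ≈ 24.282 mg/L.
Difference ≈ 9.445 − 24.282 ≈ -14.837 mg/L.

-14.8 mg/L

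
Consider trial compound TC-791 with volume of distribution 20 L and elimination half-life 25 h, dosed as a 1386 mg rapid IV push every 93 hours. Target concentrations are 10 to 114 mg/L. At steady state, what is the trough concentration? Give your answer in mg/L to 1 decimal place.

5.7 mg/L

Over one 93-h interval, 93/25 ≈ 3.72 half-lives elapse, leaving f ≈ 0.0759 of each dose.
Single-dose peak C₀ = D/Vd = 1386/20 ≈ 69.300 mg/L.
Steady-state trough Cmin,ss = C₀·f/(1−f) ≈ 69.300 × 0.0759/0.9241 ≈ 5.692 mg/L.
Trough 5.7 mg/L vs MEC 10 mg/L: subtherapeutic.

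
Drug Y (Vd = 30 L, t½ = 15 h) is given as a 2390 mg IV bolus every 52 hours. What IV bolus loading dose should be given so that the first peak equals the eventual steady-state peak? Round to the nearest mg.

2628 mg

f = (1/2)^(52/15) ≈ 0.090454; accumulation ratio R = 1/(1−f) ≈ 1.09945.
Loading dose to hit Cmax,ss on first dose: D_load = D_maint·R ≈ 2390 × 1.09945 ≈ 2627.69 mg.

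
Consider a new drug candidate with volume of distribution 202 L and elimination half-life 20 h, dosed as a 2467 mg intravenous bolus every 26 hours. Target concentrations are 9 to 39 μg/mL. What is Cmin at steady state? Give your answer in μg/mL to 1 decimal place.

8.4 μg/mL

τ/t½ = 26/20 ≈ 1.3, so fraction remaining f = (1/2)^(26/20) ≈ 0.4061.
Each bolus raises the concentration by D/Vd = 2467/202 ≈ 12.213 μg/mL.
Steady-state trough Cmin,ss = C₀·f/(1−f) ≈ 12.213 × 0.4061/0.5939 ≈ 8.351 μg/mL.
Trough 8.4 μg/mL vs MEC 9 μg/mL: subtherapeutic.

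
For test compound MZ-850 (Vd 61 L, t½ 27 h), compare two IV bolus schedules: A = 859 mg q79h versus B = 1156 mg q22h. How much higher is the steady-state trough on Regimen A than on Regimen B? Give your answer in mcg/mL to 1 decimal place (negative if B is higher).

Regimen A: f = (1/2)^(79/27) ≈ 0.1316; Cmin,ss = (859/61)·f/(1−f) ≈ 2.134 mcg/mL.
Regimen B: f = (1/2)^(22/27) ≈ 0.5685; Cmin,ss = (1156/61)·f/(1−f) ≈ 24.968 mcg/mL.
Difference ≈ 2.134 − 24.968 ≈ -22.834 mcg/mL.

-22.8 mcg/mL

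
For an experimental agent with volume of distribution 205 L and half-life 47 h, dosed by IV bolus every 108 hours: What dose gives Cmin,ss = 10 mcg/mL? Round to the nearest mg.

8031 mg

τ/t½ = 108/47 ≈ 2.2979, so f = (1/2)^(108/47) ≈ 0.203363.
Cmin,ss = (D/Vd)·f/(1−f), so D = Cmin,ss·Vd·(1−f)/f.
D = 10 × 205 × (1−f)/f ≈ 10 × 205 × 3.91732 ≈ 8030.51 mg.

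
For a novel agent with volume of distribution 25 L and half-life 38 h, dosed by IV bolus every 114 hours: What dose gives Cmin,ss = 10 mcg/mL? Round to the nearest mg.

τ/t½ = 114/38 ≈ 3, so f = (1/2)^(114/38) ≈ 0.125000.
Cmin,ss = (D/Vd)·f/(1−f), so D = Cmin,ss·Vd·(1−f)/f.
D = 10 × 25 × (1−f)/f ≈ 10 × 25 × 7.00000 ≈ 1750.00 mg.

1750 mg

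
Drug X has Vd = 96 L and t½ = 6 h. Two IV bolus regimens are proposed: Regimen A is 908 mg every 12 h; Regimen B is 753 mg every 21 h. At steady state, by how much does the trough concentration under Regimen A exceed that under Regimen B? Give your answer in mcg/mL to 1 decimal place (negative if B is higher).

Regimen A: f = (1/2)^(12/6) ≈ 0.2500; Cmin,ss = (908/96)·f/(1−f) ≈ 3.153 mcg/mL.
Regimen B: f = (1/2)^(21/6) ≈ 0.0884; Cmin,ss = (753/96)·f/(1−f) ≈ 0.761 mcg/mL.
Difference ≈ 3.153 − 0.761 ≈ 2.392 mcg/mL.

2.4 mcg/mL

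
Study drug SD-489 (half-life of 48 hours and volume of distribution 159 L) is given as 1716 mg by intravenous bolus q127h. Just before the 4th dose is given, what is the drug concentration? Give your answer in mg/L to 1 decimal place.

2.0 mg/L

f = (1/2)^(τ/t½) = (1/2)^(127/48) ≈ 0.1598.
C₀ = D/Vd = 1716/159 ≈ 10.792 mg/L.
Before the 4th dose, 3 doses have been given. Superposition: Cmin = C₀·(f + f² + … + f^3).
≈ 10.792 × (0.1598 + 0.0255 + 0.0041) ≈ 10.792 × 0.1894 ≈ 2.044 mg/L.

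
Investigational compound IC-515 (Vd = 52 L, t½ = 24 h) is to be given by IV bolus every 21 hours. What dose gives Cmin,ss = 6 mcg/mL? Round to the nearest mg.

260 mg

τ/t½ = 21/24 ≈ 0.875, so f = (1/2)^(21/24) ≈ 0.545254.
Cmin,ss = (D/Vd)·f/(1−f), so D = Cmin,ss·Vd·(1−f)/f.
D = 6 × 52 × (1−f)/f ≈ 6 × 52 × 0.83401 ≈ 260.21 mg.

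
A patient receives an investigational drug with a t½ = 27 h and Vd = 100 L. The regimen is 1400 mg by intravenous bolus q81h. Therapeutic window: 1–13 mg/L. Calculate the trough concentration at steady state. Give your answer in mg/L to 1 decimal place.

τ = 81 h = 3 half-lives, so f = (1/2)^3 = 0.125.
Accumulation ratio R = 1/(1 − f) = 1/0.875 = 8/7.
Single-dose peak C₀ = D/Vd = 1400/100 = 14 mg/L.
Steady-state peak Cmax,ss = C₀·R = 14 × 8/7 ≈ 16.000 mg/L.
Steady-state trough Cmin,ss = Cmax,ss·f ≈ 16.000 × 0.125 ≈ 2.000 mg/L.
Trough 2.0 mg/L vs MEC 1 mg/L: adequate.

2.0 mg/L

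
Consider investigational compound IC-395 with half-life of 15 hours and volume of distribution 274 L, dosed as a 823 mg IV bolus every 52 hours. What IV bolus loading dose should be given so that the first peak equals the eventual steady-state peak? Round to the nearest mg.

905 mg

f = (1/2)^(52/15) ≈ 0.090454; accumulation ratio R = 1/(1−f) ≈ 1.09945.
Loading dose to hit Cmax,ss on first dose: D_load = D_maint·R ≈ 823 × 1.09945 ≈ 904.85 mg.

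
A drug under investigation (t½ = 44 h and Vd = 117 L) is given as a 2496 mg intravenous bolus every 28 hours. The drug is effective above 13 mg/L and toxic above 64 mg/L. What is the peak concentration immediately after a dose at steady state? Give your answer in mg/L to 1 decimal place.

59.8 mg/L

k = ln2/t½ = ln2/44 ≈ 0.015753 h⁻¹; fraction remaining f = e^(−kτ) = e^(−0.015753×28) ≈ 0.6433.
Accumulation ratio R = 1/(1 − f) ≈ 1/0.3567 ≈ 2.8035.
Each bolus raises the concentration by D/Vd = 2496/117 ≈ 21.333 mg/L.
Cmax,ss = C₀/(1 − f) ≈ 21.333/0.3567 ≈ 59.807 mg/L.
Peak 59.8 mg/L vs MTC 64 mg/L: below toxic threshold.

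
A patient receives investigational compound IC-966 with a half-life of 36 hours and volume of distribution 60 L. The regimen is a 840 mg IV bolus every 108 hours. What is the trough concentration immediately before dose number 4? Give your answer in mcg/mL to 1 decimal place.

f = (1/2)^(τ/t½) = (1/2)^(108/36) ≈ 0.1250.
C₀ = D/Vd = 840/60 ≈ 14.000 mcg/mL.
Before the 4th dose, 3 doses have been given. Superposition: Cmin = C₀·(f + f² + … + f^3).
≈ 14.000 × (0.1250 + 0.0156 + 0.0020) ≈ 14.000 × 0.1426 ≈ 1.996 mcg/mL.

2.0 mcg/mL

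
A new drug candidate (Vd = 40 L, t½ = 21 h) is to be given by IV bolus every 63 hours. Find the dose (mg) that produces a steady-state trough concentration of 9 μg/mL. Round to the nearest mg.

τ/t½ = 63/21 ≈ 3, so f = (1/2)^(63/21) ≈ 0.125000.
Cmin,ss = (D/Vd)·f/(1−f), so D = Cmin,ss·Vd·(1−f)/f.
D = 9 × 40 × (1−f)/f ≈ 9 × 40 × 7.00000 ≈ 2520.00 mg.

2520 mg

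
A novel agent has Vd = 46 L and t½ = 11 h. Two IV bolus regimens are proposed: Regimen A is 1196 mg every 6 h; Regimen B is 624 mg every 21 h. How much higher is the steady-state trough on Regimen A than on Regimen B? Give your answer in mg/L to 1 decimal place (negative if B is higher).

Regimen A: f = (1/2)^(6/11) ≈ 0.6852; Cmin,ss = (1196/46)·f/(1−f) ≈ 56.592 mg/L.
Regimen B: f = (1/2)^(21/11) ≈ 0.2663; Cmin,ss = (624/46)·f/(1−f) ≈ 4.924 mg/L.
Difference ≈ 56.592 − 4.924 ≈ 51.668 mg/L.

51.7 mg/L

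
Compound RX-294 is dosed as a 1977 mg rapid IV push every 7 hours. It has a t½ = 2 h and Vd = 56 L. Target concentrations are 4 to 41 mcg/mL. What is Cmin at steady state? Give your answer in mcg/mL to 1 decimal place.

3.4 mcg/mL

Over one 7-h interval, 7/2 ≈ 3.5 half-lives elapse, leaving f ≈ 0.0884 of each dose.
Single-dose peak C₀ = D/Vd = 1977/56 ≈ 35.304 mcg/mL.
Steady-state trough Cmin,ss = C₀·f/(1−f) ≈ 35.304 × 0.0884/0.9116 ≈ 3.424 mcg/mL.
Trough 3.4 mcg/mL vs MEC 4 mcg/mL: subtherapeutic.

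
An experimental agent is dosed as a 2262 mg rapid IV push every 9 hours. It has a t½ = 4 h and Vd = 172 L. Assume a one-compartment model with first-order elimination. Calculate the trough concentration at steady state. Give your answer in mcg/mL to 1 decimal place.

3.5 mcg/mL

τ/t½ = 9/4 ≈ 2.25, so fraction remaining f = (1/2)^(9/4) ≈ 0.2102.
Single-dose peak C₀ = D/Vd = 2262/172 ≈ 13.151 mcg/mL.
Steady-state trough Cmin,ss = C₀·f/(1−f) ≈ 13.151 × 0.2102/0.7898 ≈ 3.500 mcg/mL.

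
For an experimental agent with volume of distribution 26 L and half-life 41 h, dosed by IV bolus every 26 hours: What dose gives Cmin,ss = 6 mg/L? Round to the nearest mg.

86 mg

τ/t½ = 26/41 ≈ 0.63415, so f = (1/2)^(26/41) ≈ 0.644322.
Cmin,ss = (D/Vd)·f/(1−f), so D = Cmin,ss·Vd·(1−f)/f.
D = 6 × 26 × (1−f)/f ≈ 6 × 26 × 0.55202 ≈ 86.12 mg.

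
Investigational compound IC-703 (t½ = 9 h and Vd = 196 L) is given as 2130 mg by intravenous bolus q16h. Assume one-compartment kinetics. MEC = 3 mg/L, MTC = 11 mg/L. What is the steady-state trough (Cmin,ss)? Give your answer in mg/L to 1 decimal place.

4.5 mg/L

k = ln2/t½ = ln2/9 ≈ 0.077016 h⁻¹; fraction remaining f = e^(−kτ) = e^(−0.077016×16) ≈ 0.2916.
Single-dose peak C₀ = D/Vd = 2130/196 ≈ 10.867 mg/L.
Steady-state trough Cmin,ss = C₀·f/(1−f) ≈ 10.867 × 0.2916/0.7084 ≈ 4.473 mg/L.
Trough 4.5 mg/L vs MEC 3 mg/L: adequate.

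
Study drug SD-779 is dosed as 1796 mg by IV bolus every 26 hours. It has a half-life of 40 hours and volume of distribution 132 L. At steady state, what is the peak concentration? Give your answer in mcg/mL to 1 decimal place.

k = ln2/t½ = ln2/40 ≈ 0.017329 h⁻¹; fraction remaining f = e^(−kτ) = e^(−0.017329×26) ≈ 0.6373.
Accumulation ratio R = 1/(1 − f) ≈ 1/0.3627 ≈ 2.7571.
Single-dose peak C₀ = D/Vd = 1796/132 ≈ 13.606 mcg/mL.
Steady-state peak Cmax,ss = C₀·R ≈ 13.606 × 2.7571 ≈ 37.513 mcg/mL.

37.5 mcg/mL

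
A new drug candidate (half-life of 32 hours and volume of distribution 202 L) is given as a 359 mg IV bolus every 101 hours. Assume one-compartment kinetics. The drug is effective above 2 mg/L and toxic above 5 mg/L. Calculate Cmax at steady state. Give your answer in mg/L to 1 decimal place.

2.0 mg/L

τ/t½ = 101/32 ≈ 3.1562, so fraction remaining f = (1/2)^(101/32) ≈ 0.1122.
Accumulation ratio R = 1/(1 − f) ≈ 1/0.8878 ≈ 1.1264.
Each bolus raises the concentration by D/Vd = 359/202 ≈ 1.777 mg/L.
Steady-state peak Cmax,ss = C₀·R ≈ 1.777 × 1.1264 ≈ 2.002 mg/L.
Peak 2.0 mg/L vs MTC 5 mg/L: below toxic threshold.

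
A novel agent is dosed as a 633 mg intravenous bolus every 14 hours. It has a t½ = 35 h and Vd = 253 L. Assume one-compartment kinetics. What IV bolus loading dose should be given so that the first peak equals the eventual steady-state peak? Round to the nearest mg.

2614 mg

f = (1/2)^(14/35) ≈ 0.757858; accumulation ratio R = 1/(1−f) ≈ 4.12981.
Loading dose to hit Cmax,ss on first dose: D_load = D_maint·R ≈ 633 × 4.12981 ≈ 2614.17 mg.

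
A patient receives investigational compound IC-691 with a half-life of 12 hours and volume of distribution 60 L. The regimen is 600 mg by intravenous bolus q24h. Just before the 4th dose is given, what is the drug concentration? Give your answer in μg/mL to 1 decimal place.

f = (1/2)^(τ/t½) = (1/2)^(24/12) ≈ 0.2500.
C₀ = D/Vd = 600/60 ≈ 10.000 μg/mL.
Before the 4th dose, 3 doses have been given. Superposition: Cmin = C₀·(f + f² + … + f^3).
≈ 10.000 × (0.2500 + 0.0625 + 0.0156) ≈ 10.000 × 0.3281 ≈ 3.281 μg/mL.

3.3 μg/mL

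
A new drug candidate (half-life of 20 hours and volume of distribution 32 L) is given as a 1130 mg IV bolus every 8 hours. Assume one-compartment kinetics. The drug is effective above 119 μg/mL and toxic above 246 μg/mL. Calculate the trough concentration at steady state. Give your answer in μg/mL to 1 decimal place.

k = ln2/t½ = ln2/20 ≈ 0.034657 h⁻¹; fraction remaining f = e^(−kτ) = e^(−0.034657×8) ≈ 0.7579.
At steady state, accumulation factor R = 1/(1 − e^(−kτ)) ≈ 4.1305.
Single-dose peak C₀ = D/Vd = 1130/32 ≈ 35.312 μg/mL.
Steady-state peak Cmax,ss = C₀·R ≈ 35.312 × 4.1305 ≈ 145.856 μg/mL.
One interval later, Cmin,ss = Cmax,ss·e^(−kτ) ≈ 145.856 × 0.7579 ≈ 110.544 μg/mL.
Trough 110.5 μg/mL vs MEC 119 μg/mL: subtherapeutic.

110.5 μg/mL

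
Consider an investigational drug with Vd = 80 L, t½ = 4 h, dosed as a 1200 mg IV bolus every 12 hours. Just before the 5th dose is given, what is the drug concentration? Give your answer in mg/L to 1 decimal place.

2.1 mg/L

f = (1/2)^(τ/t½) = (1/2)^(12/4) ≈ 0.1250.
C₀ = D/Vd = 1200/80 ≈ 15.000 mg/L.
Before the 5th dose, 4 doses have been given. Superposition: Cmin = C₀·(f + f² + … + f^4).
≈ 15.000 × (0.1250 + 0.0156 + 0.0020 + 0.0002) ≈ 15.000 × 0.1428 ≈ 2.142 mg/L.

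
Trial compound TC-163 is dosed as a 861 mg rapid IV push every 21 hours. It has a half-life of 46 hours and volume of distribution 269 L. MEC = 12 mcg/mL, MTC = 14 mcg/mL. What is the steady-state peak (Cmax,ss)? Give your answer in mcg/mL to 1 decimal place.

τ/t½ = 21/46 ≈ 0.45652, so fraction remaining f = (1/2)^(21/46) ≈ 0.7287.
At steady state, accumulation factor R = 1/(1 − e^(−kτ)) ≈ 3.6860.
Each bolus raises the concentration by D/Vd = 861/269 ≈ 3.201 mcg/mL.
Steady-state peak Cmax,ss = C₀·R ≈ 3.201 × 3.6860 ≈ 11.799 mcg/mL.
Peak 11.8 mcg/mL vs MTC 14 mcg/mL: below toxic threshold.

11.8 mcg/mL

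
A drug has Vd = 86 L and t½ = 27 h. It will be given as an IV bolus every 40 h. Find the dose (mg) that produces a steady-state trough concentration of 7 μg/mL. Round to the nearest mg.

τ/t½ = 40/27 ≈ 1.4815, so f = (1/2)^(40/27) ≈ 0.358121.
Cmin,ss = (D/Vd)·f/(1−f), so D = Cmin,ss·Vd·(1−f)/f.
D = 7 × 86 × (1−f)/f ≈ 7 × 86 × 1.79235 ≈ 1078.99 mg.

1079 mg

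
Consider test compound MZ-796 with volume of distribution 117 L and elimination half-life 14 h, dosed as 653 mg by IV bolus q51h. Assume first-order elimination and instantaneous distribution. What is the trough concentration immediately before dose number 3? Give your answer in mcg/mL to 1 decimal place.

f = (1/2)^(τ/t½) = (1/2)^(51/14) ≈ 0.0801.
C₀ = D/Vd = 653/117 ≈ 5.581 mcg/mL.
Before the 3rd dose, 2 doses have been given. Superposition: Cmin = C₀·(f + f²).
≈ 5.581 × (0.0801 + 0.0064) ≈ 5.581 × 0.0865 ≈ 0.483 mcg/mL.

0.5 mcg/mL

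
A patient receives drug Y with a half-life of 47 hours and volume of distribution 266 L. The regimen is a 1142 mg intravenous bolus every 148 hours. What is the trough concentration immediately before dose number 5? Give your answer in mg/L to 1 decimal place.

f = (1/2)^(τ/t½) = (1/2)^(148/47) ≈ 0.1127.
C₀ = D/Vd = 1142/266 ≈ 4.293 mg/L.
Before the 5th dose, 4 doses have been given. Superposition: Cmin = C₀·(f + f² + … + f^4).
≈ 4.293 × (0.1127 + 0.0127 + 0.0014 + 0.0002) ≈ 4.293 × 0.1270 ≈ 0.545 mg/L.

0.5 mg/L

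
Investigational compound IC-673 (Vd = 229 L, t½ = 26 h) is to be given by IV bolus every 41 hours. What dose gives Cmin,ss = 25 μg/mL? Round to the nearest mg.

τ/t½ = 41/26 ≈ 1.5769, so f = (1/2)^(41/26) ≈ 0.335196.
Cmin,ss = (D/Vd)·f/(1−f), so D = Cmin,ss·Vd·(1−f)/f.
D = 25 × 229 × (1−f)/f ≈ 25 × 229 × 1.98333 ≈ 11354.56 mg.

11355 mg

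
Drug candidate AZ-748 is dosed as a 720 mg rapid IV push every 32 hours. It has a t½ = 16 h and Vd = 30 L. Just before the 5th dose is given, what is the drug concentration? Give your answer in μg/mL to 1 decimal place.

8.0 μg/mL

f = (1/2)^(τ/t½) = (1/2)^(32/16) ≈ 0.2500.
C₀ = D/Vd = 720/30 ≈ 24.000 μg/mL.
Before the 5th dose, 4 doses have been given. Superposition: Cmin = C₀·(f + f² + … + f^4).
≈ 24.000 × (0.2500 + 0.0625 + 0.0156 + 0.0039) ≈ 24.000 × 0.3320 ≈ 7.968 μg/mL.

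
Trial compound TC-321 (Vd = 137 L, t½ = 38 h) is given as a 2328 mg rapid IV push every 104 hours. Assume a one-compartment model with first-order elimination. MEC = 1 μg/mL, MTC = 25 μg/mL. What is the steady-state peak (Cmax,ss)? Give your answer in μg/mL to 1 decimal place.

20.0 μg/mL

Over one 104-h interval, 104/38 ≈ 2.7368 half-lives elapse, leaving f ≈ 0.1500 of each dose.
At steady state, accumulation factor R = 1/(1 − e^(−kτ)) ≈ 1.1765.
Single-dose peak C₀ = D/Vd = 2328/137 ≈ 16.993 μg/mL.
Steady-state peak Cmax,ss = C₀·R ≈ 16.993 × 1.1765 ≈ 19.992 μg/mL.
Peak 20.0 μg/mL vs MTC 25 μg/mL: below toxic threshold.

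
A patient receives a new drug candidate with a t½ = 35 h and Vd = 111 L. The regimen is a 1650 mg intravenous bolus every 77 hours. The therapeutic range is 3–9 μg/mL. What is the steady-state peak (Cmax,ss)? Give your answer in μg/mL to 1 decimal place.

19.0 μg/mL

k = ln2/t½ = ln2/35 ≈ 0.019804 h⁻¹; fraction remaining f = e^(−kτ) = e^(−0.019804×77) ≈ 0.2176.
Accumulation ratio R = 1/(1 − f) ≈ 1/0.7824 ≈ 1.2781.
Single-dose peak C₀ = D/Vd = 1650/111 ≈ 14.865 μg/mL.
Steady-state peak Cmax,ss = C₀·R ≈ 14.865 × 1.2781 ≈ 18.999 μg/mL.
Peak 19.0 μg/mL vs MTC 9 μg/mL: exceeds toxic threshold.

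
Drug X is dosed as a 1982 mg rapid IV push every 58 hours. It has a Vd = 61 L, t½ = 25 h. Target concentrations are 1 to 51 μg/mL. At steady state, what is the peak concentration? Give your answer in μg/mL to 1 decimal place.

τ/t½ = 58/25 ≈ 2.32, so fraction remaining f = (1/2)^(58/25) ≈ 0.2003.
Accumulation ratio R = 1/(1 − f) ≈ 1/0.7997 ≈ 1.2505.
Each bolus raises the concentration by D/Vd = 1982/61 ≈ 32.492 μg/mL.
Cmax,ss = C₀/(1 − f) ≈ 32.492/0.7997 ≈ 40.630 μg/mL.
Peak 40.6 μg/mL vs MTC 51 μg/mL: below toxic threshold.

40.6 μg/mL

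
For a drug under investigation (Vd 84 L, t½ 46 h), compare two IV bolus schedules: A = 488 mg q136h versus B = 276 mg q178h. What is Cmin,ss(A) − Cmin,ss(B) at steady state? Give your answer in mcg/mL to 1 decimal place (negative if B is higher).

0.6 mcg/mL

Regimen A: f = (1/2)^(136/46) ≈ 0.1288; Cmin,ss = (488/84)·f/(1−f) ≈ 0.859 mcg/mL.
Regimen B: f = (1/2)^(178/46) ≈ 0.0684; Cmin,ss = (276/84)·f/(1−f) ≈ 0.241 mcg/mL.
Difference ≈ 0.859 − 0.241 ≈ 0.618 mcg/mL.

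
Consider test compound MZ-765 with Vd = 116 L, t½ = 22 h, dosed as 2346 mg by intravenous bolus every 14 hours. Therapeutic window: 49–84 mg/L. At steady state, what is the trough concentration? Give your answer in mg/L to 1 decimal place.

k = ln2/t½ = ln2/22 ≈ 0.031507 h⁻¹; fraction remaining f = e^(−kτ) = e^(−0.031507×14) ≈ 0.6433.
Accumulation ratio R = 1/(1 − f) ≈ 1/0.3567 ≈ 2.8035.
Single-dose peak C₀ = D/Vd = 2346/116 ≈ 20.224 mg/L.
Cmax,ss = C₀/(1 − f) ≈ 20.224/0.3567 ≈ 56.698 mg/L.
One interval later, Cmin,ss = Cmax,ss·e^(−kτ) ≈ 56.698 × 0.6433 ≈ 36.474 mg/L.
Trough 36.5 mg/L vs MEC 49 mg/L: subtherapeutic.

36.5 mg/L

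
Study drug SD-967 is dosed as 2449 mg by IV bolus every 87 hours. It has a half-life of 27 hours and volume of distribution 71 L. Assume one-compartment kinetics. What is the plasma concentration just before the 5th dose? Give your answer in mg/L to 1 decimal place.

f = (1/2)^(τ/t½) = (1/2)^(87/27) ≈ 0.1072.
C₀ = D/Vd = 2449/71 ≈ 34.493 mg/L.
Before the 5th dose, 4 doses have been given. Superposition: Cmin = C₀·(f + f² + … + f^4).
≈ 34.493 × (0.1072 + 0.0115 + 0.0012 + 0.0001) ≈ 34.493 × 0.1200 ≈ 4.139 mg/L.

4.1 mg/L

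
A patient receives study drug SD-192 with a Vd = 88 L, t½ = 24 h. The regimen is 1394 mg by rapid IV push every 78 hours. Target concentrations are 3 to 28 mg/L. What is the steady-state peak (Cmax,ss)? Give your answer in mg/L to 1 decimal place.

17.7 mg/L

k = ln2/t½ = ln2/24 ≈ 0.028881 h⁻¹; fraction remaining f = e^(−kτ) = e^(−0.028881×78) ≈ 0.1051.
At steady state, accumulation factor R = 1/(1 − e^(−kτ)) ≈ 1.1174.
Single-dose peak C₀ = D/Vd = 1394/88 ≈ 15.841 mg/L.
Steady-state peak Cmax,ss = C₀·R ≈ 15.841 × 1.1174 ≈ 17.701 mg/L.
Peak 17.7 mg/L vs MTC 28 mg/L: below toxic threshold.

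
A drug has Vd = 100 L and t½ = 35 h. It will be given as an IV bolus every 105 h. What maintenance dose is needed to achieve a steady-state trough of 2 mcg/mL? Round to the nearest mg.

τ/t½ = 105/35 ≈ 3, so f = (1/2)^(105/35) ≈ 0.125000.
Cmin,ss = (D/Vd)·f/(1−f), so D = Cmin,ss·Vd·(1−f)/f.
D = 2 × 100 × (1−f)/f ≈ 2 × 100 × 7.00000 ≈ 1400.00 mg.

1400 mg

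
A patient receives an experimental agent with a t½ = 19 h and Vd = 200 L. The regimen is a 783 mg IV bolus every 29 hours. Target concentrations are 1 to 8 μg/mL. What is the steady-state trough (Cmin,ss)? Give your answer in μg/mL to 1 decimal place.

2.1 μg/mL

Over one 29-h interval, 29/19 ≈ 1.5263 half-lives elapse, leaving f ≈ 0.3472 of each dose.
Accumulation ratio R = 1/(1 − f) ≈ 1/0.6528 ≈ 1.5319.
Each bolus raises the concentration by D/Vd = 783/200 ≈ 3.915 μg/mL.
Steady-state peak Cmax,ss = C₀·R ≈ 3.915 × 1.5319 ≈ 5.997 μg/mL.
One interval later, Cmin,ss = Cmax,ss·e^(−kτ) ≈ 5.997 × 0.3472 ≈ 2.082 μg/mL.
Trough 2.1 μg/mL vs MEC 1 μg/mL: adequate.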